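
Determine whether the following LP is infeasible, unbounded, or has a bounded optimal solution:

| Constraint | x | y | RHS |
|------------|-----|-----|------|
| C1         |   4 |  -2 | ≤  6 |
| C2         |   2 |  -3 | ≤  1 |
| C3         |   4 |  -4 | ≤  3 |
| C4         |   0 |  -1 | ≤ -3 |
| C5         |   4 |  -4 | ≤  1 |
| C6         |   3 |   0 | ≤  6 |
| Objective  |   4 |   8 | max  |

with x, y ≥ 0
Feasible point: (0, 3) satisfies every constraint, so the LP is feasible.
Direction d = (0, 1): for each constraint row a, a·d ≤ 0 —
  (4)(0) + (-2)(1) = -2 ≤ 0
  (2)(0) + (-3)(1) = -3 ≤ 0
  (4)(0) + (-4)(1) = -4 ≤ 0
  (0)(0) + (-1)(1) = -1 ≤ 0
  (4)(0) + (-4)(1) = -4 ≤ 0
  (3)(0) + (0)(1) = 0 ≤ 0
and d ≥ 0, so (0, 3) + t·d stays feasible for every t ≥ 0. Along this ray z = 4x + 8y changes by 8 per unit t, so z → +∞.

Unbounded — the objective can increase without bound over the feasible region.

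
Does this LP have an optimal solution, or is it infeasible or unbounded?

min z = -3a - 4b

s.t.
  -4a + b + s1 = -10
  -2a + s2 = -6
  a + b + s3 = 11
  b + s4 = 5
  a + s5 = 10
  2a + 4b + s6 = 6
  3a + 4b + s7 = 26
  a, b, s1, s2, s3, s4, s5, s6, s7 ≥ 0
The point (3, 0) satisfies every constraint, so the LP is feasible; the constraints give a ≤ 10 and b ≤ 5, which with a, b ≥ 0 keep the feasible region inside a bounded box. A feasible, bounded LP attains a finite optimum at a vertex.

Evaluating z = -3a - 4b at each vertex:
  (3, 0): z = -9

Feasible with finite optimum z* = -9 at (3, 0).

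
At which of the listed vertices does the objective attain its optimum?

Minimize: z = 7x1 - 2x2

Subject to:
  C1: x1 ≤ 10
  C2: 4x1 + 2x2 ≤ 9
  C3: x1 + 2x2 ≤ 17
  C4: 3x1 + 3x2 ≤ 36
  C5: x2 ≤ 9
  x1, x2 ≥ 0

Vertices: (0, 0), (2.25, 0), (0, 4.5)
(0, 4.5) with z = -9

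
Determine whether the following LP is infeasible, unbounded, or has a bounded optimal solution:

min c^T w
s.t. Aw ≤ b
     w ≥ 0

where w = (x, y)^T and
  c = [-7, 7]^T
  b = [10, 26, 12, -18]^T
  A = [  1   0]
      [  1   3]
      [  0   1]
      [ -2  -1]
The point (10, 0) satisfies every constraint, so the LP is feasible; the constraints give x ≤ 10 and y ≤ 12, which with x, y ≥ 0 keep the feasible region inside a bounded box. A feasible, bounded LP attains a finite optimum at a vertex.

The LP has an optimal solution: (10, 0) with z = -70.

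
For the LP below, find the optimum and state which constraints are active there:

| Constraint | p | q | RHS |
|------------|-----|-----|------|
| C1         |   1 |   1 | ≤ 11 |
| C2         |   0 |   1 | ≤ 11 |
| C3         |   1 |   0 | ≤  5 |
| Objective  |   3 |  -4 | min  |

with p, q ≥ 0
Optimal: p = 0, q = 11
Binding: C1, C2, p ≥ 0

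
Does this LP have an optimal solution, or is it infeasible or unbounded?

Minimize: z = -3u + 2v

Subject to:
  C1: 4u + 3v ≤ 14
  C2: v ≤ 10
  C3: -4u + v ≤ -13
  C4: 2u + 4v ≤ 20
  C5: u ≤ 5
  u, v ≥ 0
The point (3.5, 0) satisfies every constraint, so the LP is feasible; the constraints give u ≤ 5 and v ≤ 10, which with u, v ≥ 0 keep the feasible region inside a bounded box. A feasible, bounded LP attains a finite optimum at a vertex.

Feasible with finite optimum z* = -10.5 at (3.5, 0).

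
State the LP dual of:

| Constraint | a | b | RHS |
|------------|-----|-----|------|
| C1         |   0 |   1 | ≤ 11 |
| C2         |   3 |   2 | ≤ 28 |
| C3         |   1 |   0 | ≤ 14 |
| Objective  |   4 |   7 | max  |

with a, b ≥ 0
Minimize: z = 11y1 + 28y2 + 14y3

Subject to:
  C1: -3y2 - y3 ≤ -4
  C2: -y1 - 2y2 ≤ -7
  y1, y2, y3 ≥ 0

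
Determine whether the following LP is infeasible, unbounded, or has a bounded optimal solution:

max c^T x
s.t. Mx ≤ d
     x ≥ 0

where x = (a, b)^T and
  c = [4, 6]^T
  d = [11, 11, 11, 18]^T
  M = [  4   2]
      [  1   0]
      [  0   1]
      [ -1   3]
The point (0, 5.5) satisfies every constraint, so the LP is feasible; the constraints give a ≤ 11 and b ≤ 11, which with a, b ≥ 0 keep the feasible region inside a bounded box. A feasible, bounded LP attains a finite optimum at a vertex.

Evaluating z = 4a + 6b at each vertex:
  (0, 0): z = 0
  (2.75, 0): z = 11
  (0, 5.5): z = 33

Bounded optimum: z* = 33 at (0, 5.5).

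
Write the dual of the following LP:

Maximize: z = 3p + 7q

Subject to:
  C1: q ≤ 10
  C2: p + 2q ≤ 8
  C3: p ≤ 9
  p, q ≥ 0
Minimize: z = 10y1 + 8y2 + 9y3

Subject to:
  C1: -y2 - y3 ≤ -3
  C2: -y1 - 2y2 ≤ -7
  y1, y2, y3 ≥ 0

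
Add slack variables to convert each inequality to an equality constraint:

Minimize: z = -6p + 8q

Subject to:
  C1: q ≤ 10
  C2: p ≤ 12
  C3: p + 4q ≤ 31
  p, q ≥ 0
min z = -6p + 8q

s.t.
  q + s1 = 10
  p + s2 = 12
  p + 4q + s3 = 31
  p, q, s1, s2, s3 ≥ 0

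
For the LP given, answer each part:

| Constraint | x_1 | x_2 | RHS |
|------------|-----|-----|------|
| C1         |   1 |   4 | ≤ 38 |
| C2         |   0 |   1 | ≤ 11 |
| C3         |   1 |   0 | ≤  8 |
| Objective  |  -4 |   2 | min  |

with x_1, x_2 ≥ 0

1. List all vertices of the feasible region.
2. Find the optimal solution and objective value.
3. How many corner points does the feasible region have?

1. (0, 0), (8, 0), (8, 7.5), (0, 9.5)
2. x_1 = 8, x_2 = 0, z = -32
3. 4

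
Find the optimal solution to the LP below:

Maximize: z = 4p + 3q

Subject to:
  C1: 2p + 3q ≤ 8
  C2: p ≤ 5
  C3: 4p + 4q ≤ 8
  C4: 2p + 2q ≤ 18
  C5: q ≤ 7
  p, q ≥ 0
p = 2, q = 0, z = 8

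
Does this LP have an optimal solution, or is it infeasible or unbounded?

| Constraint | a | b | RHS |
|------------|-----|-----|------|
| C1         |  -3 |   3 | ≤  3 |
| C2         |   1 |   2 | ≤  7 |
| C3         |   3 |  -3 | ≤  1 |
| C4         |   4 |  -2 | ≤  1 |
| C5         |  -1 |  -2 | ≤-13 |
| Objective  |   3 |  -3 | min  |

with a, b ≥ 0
C2 requires a + 2b ≤ 7, while C5 (-a - 2b ≤ -13) is equivalent to a + 2b ≥ 13. Together they would need 13 ≤ a + 2b ≤ 7, which is impossible since 13 > 7. No point satisfies all constraints.

Infeasible — the constraint set is empty.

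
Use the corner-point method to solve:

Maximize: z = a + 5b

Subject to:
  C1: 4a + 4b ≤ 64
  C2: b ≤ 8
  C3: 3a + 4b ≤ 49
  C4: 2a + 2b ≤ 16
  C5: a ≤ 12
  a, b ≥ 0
Each vertex is the intersection of two constraint boundaries that also satisfies all remaining constraints:
  a = 0 and b = 0 → (0, 0)
  2a + 2b = 16 and b = 0 → (8, 0)
  b = 8 and 2a + 2b = 16 → (0, 8)

Evaluating z = a + 5b at each vertex:
  (0, 0): z = 0
  (8, 0): z = 8
  (0, 8): z = 40

The maximum is at (0, 8) with z = 40.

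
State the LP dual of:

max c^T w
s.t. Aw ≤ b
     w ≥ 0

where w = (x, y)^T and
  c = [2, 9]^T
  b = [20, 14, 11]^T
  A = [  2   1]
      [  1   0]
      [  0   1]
Minimize: z = 20y1 + 14y2 + 11y3

Subject to:
  C1: -2y1 - y2 ≤ -2
  C2: -y1 - y3 ≤ -9
  y1, y2, y3 ≥ 0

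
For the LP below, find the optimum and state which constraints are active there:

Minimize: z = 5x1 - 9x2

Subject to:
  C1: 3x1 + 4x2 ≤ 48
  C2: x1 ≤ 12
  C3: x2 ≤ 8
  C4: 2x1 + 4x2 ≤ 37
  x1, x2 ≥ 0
Optimal: x1 = 0, x2 = 8
Binding: C3, x1 ≥ 0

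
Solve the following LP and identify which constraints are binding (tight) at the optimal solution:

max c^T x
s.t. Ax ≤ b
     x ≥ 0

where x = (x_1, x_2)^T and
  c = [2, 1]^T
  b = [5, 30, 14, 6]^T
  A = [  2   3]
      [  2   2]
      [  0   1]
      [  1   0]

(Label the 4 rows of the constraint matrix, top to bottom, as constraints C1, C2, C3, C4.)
Optimal: x_1 = 2.5, x_2 = 0
Slack at optimum:
  C1: slack = 0 (binding)
  C2: slack = 25
  C3: slack = 14
  C4: slack = 3.5
  x_1 ≥ 0: x_1 = 2.5
  x_2 ≥ 0: x_2 = 0 (binding)
Binding constraints: C1, x_2 ≥ 0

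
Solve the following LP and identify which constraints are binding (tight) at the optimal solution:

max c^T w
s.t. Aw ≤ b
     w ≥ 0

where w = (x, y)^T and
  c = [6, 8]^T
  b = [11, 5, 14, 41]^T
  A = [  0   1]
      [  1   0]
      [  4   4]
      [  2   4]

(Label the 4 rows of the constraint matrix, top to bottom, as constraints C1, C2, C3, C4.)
Optimal: x = 0, y = 3.5
Slack at optimum:
  C1: slack = 7.5
  C2: slack = 5
  C3: slack = 0 (binding)
  C4: slack = 27
  x ≥ 0: x = 0 (binding)
  y ≥ 0: y = 3.5
Binding constraints: C3, x ≥ 0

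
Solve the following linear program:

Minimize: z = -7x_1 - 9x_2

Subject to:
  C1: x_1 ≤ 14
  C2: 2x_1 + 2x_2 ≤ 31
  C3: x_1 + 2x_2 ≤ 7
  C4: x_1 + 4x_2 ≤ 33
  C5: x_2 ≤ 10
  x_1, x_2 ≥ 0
x_1 = 7, x_2 = 0, z = -49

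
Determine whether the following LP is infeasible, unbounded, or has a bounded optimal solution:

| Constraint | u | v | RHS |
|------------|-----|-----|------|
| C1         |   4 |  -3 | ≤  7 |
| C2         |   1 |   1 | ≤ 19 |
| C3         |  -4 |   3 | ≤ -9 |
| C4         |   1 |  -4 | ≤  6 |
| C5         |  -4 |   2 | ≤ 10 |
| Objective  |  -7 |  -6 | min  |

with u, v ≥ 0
C1 requires 4u - 3v ≤ 7, while C3 (-4u + 3v ≤ -9) is equivalent to 4u - 3v ≥ 9. Together they would need 9 ≤ 4u - 3v ≤ 7, which is impossible since 9 > 7. No point satisfies all constraints.

Infeasible — the constraint set is empty.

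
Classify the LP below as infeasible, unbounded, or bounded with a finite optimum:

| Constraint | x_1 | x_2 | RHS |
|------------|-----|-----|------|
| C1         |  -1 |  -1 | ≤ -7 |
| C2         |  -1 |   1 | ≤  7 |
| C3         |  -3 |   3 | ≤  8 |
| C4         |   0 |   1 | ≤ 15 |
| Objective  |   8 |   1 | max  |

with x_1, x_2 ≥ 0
Feasible point: (3, 4) satisfies every constraint, so the LP is feasible.
Direction d = (1, 0): for each constraint row a, a·d ≤ 0 —
  (-1)(1) + (-1)(0) = -1 ≤ 0
  (-1)(1) + (1)(0) = -1 ≤ 0
  (-3)(1) + (3)(0) = -3 ≤ 0
  (0)(1) + (1)(0) = 0 ≤ 0
and d ≥ 0, so (3, 4) + t·d stays feasible for every t ≥ 0. Along this ray z = 8x_1 + x_2 changes by 8 per unit t, so z → +∞.

The LP is unbounded; z can be made arbitrarily large.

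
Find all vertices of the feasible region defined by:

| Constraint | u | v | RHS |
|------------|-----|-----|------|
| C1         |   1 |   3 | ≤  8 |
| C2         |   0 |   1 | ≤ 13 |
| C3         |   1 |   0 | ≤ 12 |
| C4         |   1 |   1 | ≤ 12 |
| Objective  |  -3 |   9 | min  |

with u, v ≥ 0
Each vertex is the intersection of two constraint boundaries that also satisfies all remaining constraints:
  u = 0 and v = 0 → (0, 0)
  u + 3v = 8 and v = 0 → (8, 0)
  u + 3v = 8 and u = 0 → (0, 2.667)

Vertices: (0, 0), (8, 0), (0, 2.667)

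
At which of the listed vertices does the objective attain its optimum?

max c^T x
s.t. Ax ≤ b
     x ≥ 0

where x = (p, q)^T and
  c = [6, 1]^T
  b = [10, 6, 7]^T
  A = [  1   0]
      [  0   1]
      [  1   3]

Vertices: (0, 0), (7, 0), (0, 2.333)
(7, 0) with z = 42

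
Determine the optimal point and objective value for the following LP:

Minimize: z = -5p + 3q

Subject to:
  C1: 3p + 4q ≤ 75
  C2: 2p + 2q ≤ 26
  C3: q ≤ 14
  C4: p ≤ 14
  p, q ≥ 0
Each vertex is the intersection of two constraint boundaries that also satisfies all remaining constraints:
  p = 0 and q = 0 → (0, 0)
  2p + 2q = 26 and q = 0 → (13, 0)
  2p + 2q = 26 and p = 0 → (0, 13)

Evaluating z = -5p + 3q at each vertex:
  (0, 0): z = 0
  (13, 0): z = -65
  (0, 13): z = 39

The minimum is at (13, 0) with z = -65.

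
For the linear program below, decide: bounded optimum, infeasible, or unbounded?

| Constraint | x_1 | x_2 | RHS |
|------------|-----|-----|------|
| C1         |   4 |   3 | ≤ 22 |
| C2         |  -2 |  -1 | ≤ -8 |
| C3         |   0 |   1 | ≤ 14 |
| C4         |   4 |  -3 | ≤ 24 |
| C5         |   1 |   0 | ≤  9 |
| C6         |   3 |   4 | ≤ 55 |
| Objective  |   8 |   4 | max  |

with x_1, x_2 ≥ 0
The point (5.5, 0) satisfies every constraint, so the LP is feasible; the constraints give x_1 ≤ 9 and x_2 ≤ 14, which with x_1, x_2 ≥ 0 keep the feasible region inside a bounded box. A feasible, bounded LP attains a finite optimum at a vertex.

Evaluating z = 8x_1 + 4x_2 at each vertex:
  (4, 0): z = 32
  (5.5, 0): z = 44
  (1, 6): z = 32

The LP has an optimal solution: (5.5, 0) with z = 44.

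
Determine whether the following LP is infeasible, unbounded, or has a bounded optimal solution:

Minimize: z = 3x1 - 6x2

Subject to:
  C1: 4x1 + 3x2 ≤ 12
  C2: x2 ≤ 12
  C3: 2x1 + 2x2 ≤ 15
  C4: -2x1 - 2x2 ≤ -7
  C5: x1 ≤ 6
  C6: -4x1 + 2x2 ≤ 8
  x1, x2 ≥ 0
The point (0, 4) satisfies every constraint, so the LP is feasible; the constraints give x1 ≤ 6 and x2 ≤ 12, which with x1, x2 ≥ 0 keep the feasible region inside a bounded box. A feasible, bounded LP attains a finite optimum at a vertex.

Bounded optimum: z* = -24 at (0, 4).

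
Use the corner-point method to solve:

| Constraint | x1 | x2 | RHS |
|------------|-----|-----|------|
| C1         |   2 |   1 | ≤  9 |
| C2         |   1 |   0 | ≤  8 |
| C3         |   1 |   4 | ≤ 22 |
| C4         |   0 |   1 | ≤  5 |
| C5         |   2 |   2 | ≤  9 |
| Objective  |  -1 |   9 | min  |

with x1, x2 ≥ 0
Each vertex is the intersection of two constraint boundaries that also satisfies all remaining constraints:
  x1 = 0 and x2 = 0 → (0, 0)
  2x1 + x2 = 9 and 2x1 + 2x2 = 9 → (4.5, 0)
  2x1 + 2x2 = 9 and x1 = 0 → (0, 4.5)

Evaluating z = -x1 + 9x2 at each vertex:
  (0, 0): z = 0
  (4.5, 0): z = -4.5
  (0, 4.5): z = 40.5

The minimum is at (4.5, 0) with z = -4.5.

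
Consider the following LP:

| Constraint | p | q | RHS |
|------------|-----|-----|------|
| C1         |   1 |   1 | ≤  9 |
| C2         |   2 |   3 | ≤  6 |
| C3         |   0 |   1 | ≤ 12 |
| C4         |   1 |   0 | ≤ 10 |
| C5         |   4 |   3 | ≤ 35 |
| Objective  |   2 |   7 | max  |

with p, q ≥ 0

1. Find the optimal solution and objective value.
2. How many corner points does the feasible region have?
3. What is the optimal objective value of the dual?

1. p = 0, q = 2, z = 14
2. 3
3. 14 (by strong duality, equal to the primal optimum)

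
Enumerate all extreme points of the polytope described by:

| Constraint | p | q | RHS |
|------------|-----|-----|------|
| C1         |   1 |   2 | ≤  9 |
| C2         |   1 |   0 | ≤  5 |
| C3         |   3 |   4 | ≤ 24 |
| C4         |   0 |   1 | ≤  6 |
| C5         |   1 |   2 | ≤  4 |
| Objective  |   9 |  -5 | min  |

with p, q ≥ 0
Each vertex is the intersection of two constraint boundaries that also satisfies all remaining constraints:
  p = 0 and q = 0 → (0, 0)
  p + 2q = 4 and q = 0 → (4, 0)
  p + 2q = 4 and p = 0 → (0, 2)

Vertices: (0, 0), (4, 0), (0, 2)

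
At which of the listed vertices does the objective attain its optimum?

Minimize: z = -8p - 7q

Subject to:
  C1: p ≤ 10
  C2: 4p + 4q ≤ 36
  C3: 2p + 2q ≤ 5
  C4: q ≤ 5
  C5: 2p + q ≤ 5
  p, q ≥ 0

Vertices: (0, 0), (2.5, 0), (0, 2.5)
Evaluating z = -8p - 7q at each vertex:
  (0, 0): z = 0
  (2.5, 0): z = -20
  (0, 2.5): z = -17.5

The smallest value is z = -20, attained at (2.5, 0).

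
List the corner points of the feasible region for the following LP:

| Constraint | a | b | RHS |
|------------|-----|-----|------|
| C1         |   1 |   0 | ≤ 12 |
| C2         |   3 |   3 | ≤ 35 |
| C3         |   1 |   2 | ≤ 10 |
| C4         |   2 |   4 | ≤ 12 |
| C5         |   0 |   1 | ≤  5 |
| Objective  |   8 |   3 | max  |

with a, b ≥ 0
Each vertex is the intersection of two constraint boundaries that also satisfies all remaining constraints:
  a = 0 and b = 0 → (0, 0)
  2a + 4b = 12 and b = 0 → (6, 0)
  2a + 4b = 12 and a = 0 → (0, 3)

Vertices: (0, 0), (6, 0), (0, 3)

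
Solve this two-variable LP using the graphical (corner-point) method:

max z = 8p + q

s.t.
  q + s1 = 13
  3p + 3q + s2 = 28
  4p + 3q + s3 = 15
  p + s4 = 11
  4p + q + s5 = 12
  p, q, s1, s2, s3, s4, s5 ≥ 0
Each vertex is the intersection of two constraint boundaries that also satisfies all remaining constraints:
  p = 0 and q = 0 → (0, 0)
  4p + q = 12 and q = 0 → (3, 0)
  4p + 3q = 15 and 4p + q = 12 → (2.625, 1.5)
  4p + 3q = 15 and p = 0 → (0, 5)

Evaluating z = 8p + q at each vertex:
  (0, 0): z = 0
  (3, 0): z = 24
  (2.625, 1.5): z = 22.5
  (0, 5): z = 5

The maximum is at (3, 0) with z = 24.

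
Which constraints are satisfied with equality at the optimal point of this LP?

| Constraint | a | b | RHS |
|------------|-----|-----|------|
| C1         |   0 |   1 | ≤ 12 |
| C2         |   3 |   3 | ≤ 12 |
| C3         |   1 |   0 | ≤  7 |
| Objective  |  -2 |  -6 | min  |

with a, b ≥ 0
Optimal: a = 0, b = 4
Slack at optimum:
  C1: slack = 8
  C2: slack = 0 (binding)
  C3: slack = 7
  a ≥ 0: a = 0 (binding)
  b ≥ 0: b = 4
Binding constraints: C2, a ≥ 0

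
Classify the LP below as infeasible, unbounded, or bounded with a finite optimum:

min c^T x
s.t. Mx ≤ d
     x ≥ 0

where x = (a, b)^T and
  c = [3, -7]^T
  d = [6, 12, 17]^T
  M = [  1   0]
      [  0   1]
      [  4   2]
The point (0, 8.5) satisfies every constraint, so the LP is feasible; the constraints give a ≤ 6 and b ≤ 12, which with a, b ≥ 0 keep the feasible region inside a bounded box. A feasible, bounded LP attains a finite optimum at a vertex.

Feasible with finite optimum z* = -59.5 at (0, 8.5).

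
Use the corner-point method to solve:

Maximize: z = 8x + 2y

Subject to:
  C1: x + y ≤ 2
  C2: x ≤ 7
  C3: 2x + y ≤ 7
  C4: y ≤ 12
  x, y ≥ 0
x = 2, y = 0, z = 16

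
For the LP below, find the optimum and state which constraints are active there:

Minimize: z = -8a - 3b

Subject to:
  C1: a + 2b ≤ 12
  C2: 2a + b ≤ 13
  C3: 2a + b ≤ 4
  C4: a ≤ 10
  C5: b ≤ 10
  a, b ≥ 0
Optimal: a = 2, b = 0
Slack at optimum:
  C1: slack = 10
  C2: slack = 9
  C3: slack = 0 (binding)
  C4: slack = 8
  C5: slack = 10
  a ≥ 0: a = 2
  b ≥ 0: b = 0 (binding)
Binding constraints: C3, b ≥ 0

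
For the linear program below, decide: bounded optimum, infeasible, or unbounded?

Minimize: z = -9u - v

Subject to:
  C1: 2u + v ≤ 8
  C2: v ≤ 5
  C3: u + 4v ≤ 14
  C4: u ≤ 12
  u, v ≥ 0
The point (4, 0) satisfies every constraint, so the LP is feasible; the constraints give u ≤ 12 and v ≤ 5, which with u, v ≥ 0 keep the feasible region inside a bounded box. A feasible, bounded LP attains a finite optimum at a vertex.

Evaluating z = -9u - v at each vertex:
  (0, 0): z = 0
  (4, 0): z = -36
  (2.571, 2.857): z = -26
  (0, 3.5): z = -3.5

Feasible with finite optimum z* = -36 at (4, 0).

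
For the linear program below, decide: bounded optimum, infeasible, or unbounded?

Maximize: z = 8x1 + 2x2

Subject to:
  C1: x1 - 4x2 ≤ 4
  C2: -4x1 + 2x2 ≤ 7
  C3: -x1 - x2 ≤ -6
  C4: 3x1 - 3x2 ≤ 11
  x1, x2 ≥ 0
Feasible point: (1, 5) satisfies every constraint, so the LP is feasible.
Direction d = (1, 1): for each constraint row a, a·d ≤ 0 —
  (1)(1) + (-4)(1) = -3 ≤ 0
  (-4)(1) + (2)(1) = -2 ≤ 0
  (-1)(1) + (-1)(1) = -2 ≤ 0
  (3)(1) + (-3)(1) = 0 ≤ 0
and d ≥ 0, so (1, 5) + t·d stays feasible for every t ≥ 0. Along this ray z = 8x1 + 2x2 changes by 10 per unit t, so z → +∞.

Unbounded: there is a feasible ray along which z → +∞.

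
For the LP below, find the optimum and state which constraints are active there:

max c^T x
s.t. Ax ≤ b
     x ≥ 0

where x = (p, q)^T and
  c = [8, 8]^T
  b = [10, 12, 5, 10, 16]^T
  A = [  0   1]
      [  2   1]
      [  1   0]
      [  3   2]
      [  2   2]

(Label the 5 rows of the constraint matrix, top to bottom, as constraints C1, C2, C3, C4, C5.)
Optimal: p = 0, q = 5
Slack at optimum:
  C1: slack = 5
  C2: slack = 7
  C3: slack = 5
  C4: slack = 0 (binding)
  C5: slack = 6
  p ≥ 0: p = 0 (binding)
  q ≥ 0: q = 5
Binding constraints: C4, p ≥ 0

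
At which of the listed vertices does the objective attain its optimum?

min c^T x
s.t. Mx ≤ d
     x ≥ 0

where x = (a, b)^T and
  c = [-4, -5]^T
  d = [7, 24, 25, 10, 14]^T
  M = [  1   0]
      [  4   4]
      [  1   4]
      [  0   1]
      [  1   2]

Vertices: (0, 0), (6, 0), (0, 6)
(0, 6) with z = -30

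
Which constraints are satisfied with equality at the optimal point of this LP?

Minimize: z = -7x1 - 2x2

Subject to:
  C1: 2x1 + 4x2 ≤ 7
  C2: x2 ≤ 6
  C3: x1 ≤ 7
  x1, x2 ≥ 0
Optimal: x1 = 3.5, x2 = 0
Binding: C1, x2 ≥ 0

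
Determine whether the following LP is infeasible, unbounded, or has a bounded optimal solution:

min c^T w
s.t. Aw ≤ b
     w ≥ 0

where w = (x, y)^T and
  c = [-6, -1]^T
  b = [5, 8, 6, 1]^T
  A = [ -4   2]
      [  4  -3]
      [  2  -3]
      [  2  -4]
Feasible point: (0, 0) satisfies every constraint, so the LP is feasible.
Direction d = (1, 2): for each constraint row a, a·d ≤ 0 —
  (-4)(1) + (2)(2) = 0 ≤ 0
  (4)(1) + (-3)(2) = -2 ≤ 0
  (2)(1) + (-3)(2) = -4 ≤ 0
  (2)(1) + (-4)(2) = -6 ≤ 0
and d ≥ 0, so (0, 0) + t·d stays feasible for every t ≥ 0. Along this ray z = -6x - y changes by -8 per unit t, so z → −∞.

Unbounded: there is a feasible ray along which z → −∞.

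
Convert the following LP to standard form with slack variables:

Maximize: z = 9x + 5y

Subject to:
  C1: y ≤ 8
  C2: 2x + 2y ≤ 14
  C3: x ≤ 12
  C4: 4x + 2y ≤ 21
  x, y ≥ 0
max z = 9x + 5y

s.t.
  y + s1 = 8
  2x + 2y + s2 = 14
  x + s3 = 12
  4x + 2y + s4 = 21
  x, y, s1, s2, s3, s4 ≥ 0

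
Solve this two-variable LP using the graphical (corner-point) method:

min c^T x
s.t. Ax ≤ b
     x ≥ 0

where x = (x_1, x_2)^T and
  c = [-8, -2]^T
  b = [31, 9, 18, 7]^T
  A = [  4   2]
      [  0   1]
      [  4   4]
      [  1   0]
Each vertex is the intersection of two constraint boundaries that also satisfies all remaining constraints:
  x_1 = 0 and x_2 = 0 → (0, 0)
  4x_1 + 4x_2 = 18 and x_2 = 0 → (4.5, 0)
  4x_1 + 4x_2 = 18 and x_1 = 0 → (0, 4.5)

Evaluating z = -8x_1 - 2x_2 at each vertex:
  (0, 0): z = 0
  (4.5, 0): z = -36
  (0, 4.5): z = -9

The minimum is at (4.5, 0) with z = -36.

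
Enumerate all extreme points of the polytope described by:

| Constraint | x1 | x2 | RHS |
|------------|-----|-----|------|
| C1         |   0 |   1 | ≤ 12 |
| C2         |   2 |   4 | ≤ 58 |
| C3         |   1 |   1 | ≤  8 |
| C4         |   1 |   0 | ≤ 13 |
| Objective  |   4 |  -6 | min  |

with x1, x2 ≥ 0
Each vertex is the intersection of two constraint boundaries that also satisfies all remaining constraints:
  x1 = 0 and x2 = 0 → (0, 0)
  x1 + x2 = 8 and x2 = 0 → (8, 0)
  x1 + x2 = 8 and x1 = 0 → (0, 8)

Vertices: (0, 0), (8, 0), (0, 8)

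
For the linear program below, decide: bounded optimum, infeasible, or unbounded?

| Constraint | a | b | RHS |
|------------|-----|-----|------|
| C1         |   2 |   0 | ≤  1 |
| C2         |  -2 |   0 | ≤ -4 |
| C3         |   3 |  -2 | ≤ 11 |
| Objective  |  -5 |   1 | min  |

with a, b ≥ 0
C1 requires 2a ≤ 1, while C2 (-2a ≤ -4) is equivalent to 2a ≥ 4. Together they would need 4 ≤ 2a ≤ 1, which is impossible since 4 > 1. No point satisfies all constraints.

The feasible region is empty; the LP is infeasible.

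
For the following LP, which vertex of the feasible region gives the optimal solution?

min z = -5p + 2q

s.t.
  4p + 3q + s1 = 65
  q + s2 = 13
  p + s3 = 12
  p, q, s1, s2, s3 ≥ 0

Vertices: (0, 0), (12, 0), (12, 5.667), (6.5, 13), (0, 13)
(12, 0) with z = -60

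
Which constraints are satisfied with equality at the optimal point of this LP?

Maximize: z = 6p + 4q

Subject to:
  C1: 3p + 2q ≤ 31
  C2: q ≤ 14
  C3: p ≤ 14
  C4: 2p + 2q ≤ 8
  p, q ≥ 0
Optimal: p = 4, q = 0
Slack at optimum:
  C1: slack = 19
  C2: slack = 14
  C3: slack = 10
  C4: slack = 0 (binding)
  p ≥ 0: p = 4
  q ≥ 0: q = 0 (binding)
Binding constraints: C4, q ≥ 0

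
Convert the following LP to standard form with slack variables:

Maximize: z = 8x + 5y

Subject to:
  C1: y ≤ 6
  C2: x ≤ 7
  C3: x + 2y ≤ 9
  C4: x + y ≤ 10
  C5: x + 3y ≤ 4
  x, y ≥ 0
max z = 8x + 5y

s.t.
  y + s1 = 6
  x + s2 = 7
  x + 2y + s3 = 9
  x + y + s4 = 10
  x + 3y + s5 = 4
  x, y, s1, s2, s3, s4, s5 ≥ 0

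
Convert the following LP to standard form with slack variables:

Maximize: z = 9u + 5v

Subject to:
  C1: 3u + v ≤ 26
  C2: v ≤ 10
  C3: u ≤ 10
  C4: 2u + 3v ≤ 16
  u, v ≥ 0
max z = 9u + 5v

s.t.
  3u + v + s1 = 26
  v + s2 = 10
  u + s3 = 10
  2u + 3v + s4 = 16
  u, v, s1, s2, s3, s4 ≥ 0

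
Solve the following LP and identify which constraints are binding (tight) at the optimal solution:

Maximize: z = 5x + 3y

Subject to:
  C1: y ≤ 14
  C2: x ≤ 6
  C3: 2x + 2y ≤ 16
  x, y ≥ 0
Optimal: x = 6, y = 2
Binding: C2, C3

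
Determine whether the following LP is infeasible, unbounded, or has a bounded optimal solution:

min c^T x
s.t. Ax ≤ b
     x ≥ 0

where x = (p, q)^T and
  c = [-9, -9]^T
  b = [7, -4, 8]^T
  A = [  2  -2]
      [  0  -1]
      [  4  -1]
Feasible point: (0, 4) satisfies every constraint, so the LP is feasible.
Direction d = (0, 1): for each constraint row a, a·d ≤ 0 —
  (2)(0) + (-2)(1) = -2 ≤ 0
  (0)(0) + (-1)(1) = -1 ≤ 0
  (4)(0) + (-1)(1) = -1 ≤ 0
and d ≥ 0, so (0, 4) + t·d stays feasible for every t ≥ 0. Along this ray z = -9p - 9q changes by -9 per unit t, so z → −∞.

The LP is unbounded; z can be made arbitrarily small.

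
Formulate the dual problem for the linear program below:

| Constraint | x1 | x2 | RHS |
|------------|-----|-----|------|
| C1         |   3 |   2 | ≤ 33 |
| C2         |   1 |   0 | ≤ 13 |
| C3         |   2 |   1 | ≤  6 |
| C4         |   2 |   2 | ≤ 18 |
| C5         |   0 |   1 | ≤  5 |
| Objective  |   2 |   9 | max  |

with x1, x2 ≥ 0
Minimize: z = 33y1 + 13y2 + 6y3 + 18y4 + 5y5

Subject to:
  C1: -3y1 - y2 - 2y3 - 2y4 ≤ -2
  C2: -2y1 - y3 - 2y4 - y5 ≤ -9
  y1, y2, y3, y4, y5 ≥ 0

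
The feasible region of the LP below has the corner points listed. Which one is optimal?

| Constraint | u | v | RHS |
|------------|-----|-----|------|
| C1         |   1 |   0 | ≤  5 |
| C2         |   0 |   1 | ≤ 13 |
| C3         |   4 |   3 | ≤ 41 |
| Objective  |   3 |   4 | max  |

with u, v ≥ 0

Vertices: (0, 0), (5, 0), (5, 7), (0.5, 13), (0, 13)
Evaluating z = 3u + 4v at each vertex:
  (0, 0): z = 0
  (5, 0): z = 15
  (5, 7): z = 43
  (0.5, 13): z = 53.5
  (0, 13): z = 52

The largest value is z = 53.5, attained at (0.5, 13).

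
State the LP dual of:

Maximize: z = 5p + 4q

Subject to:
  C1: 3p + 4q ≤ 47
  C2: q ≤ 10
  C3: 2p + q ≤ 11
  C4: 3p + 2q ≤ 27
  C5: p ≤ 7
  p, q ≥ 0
Minimize: z = 47y1 + 10y2 + 11y3 + 27y4 + 7y5

Subject to:
  C1: -3y1 - 2y3 - 3y4 - y5 ≤ -5
  C2: -4y1 - y2 - y3 - 2y4 ≤ -4
  y1, y2, y3, y4, y5 ≥ 0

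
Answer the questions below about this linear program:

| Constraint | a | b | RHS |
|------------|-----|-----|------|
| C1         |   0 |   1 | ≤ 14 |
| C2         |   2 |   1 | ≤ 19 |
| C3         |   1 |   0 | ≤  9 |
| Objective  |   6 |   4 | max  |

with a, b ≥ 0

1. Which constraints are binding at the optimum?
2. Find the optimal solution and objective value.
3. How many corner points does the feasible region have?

1. C1, C2
2. a = 2.5, b = 14, z = 71
3. 5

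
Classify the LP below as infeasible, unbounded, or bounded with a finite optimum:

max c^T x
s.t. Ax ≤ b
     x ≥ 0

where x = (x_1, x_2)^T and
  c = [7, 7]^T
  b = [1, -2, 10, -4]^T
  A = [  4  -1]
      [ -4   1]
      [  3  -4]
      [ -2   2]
One constraint requires 4x_1 - x_2 ≤ 1, while the constraint -4x_1 + x_2 ≤ -2 is equivalent to 4x_1 - x_2 ≥ 2. Together they would need 2 ≤ 4x_1 - x_2 ≤ 1, which is impossible since 2 > 1. No point satisfies all constraints.

The feasible region is empty; the LP is infeasible.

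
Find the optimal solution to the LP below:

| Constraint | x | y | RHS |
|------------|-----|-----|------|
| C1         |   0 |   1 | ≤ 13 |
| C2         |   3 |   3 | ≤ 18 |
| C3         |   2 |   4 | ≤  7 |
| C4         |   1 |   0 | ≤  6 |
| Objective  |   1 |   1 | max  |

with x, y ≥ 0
Each vertex is the intersection of two constraint boundaries that also satisfies all remaining constraints:
  x = 0 and y = 0 → (0, 0)
  2x + 4y = 7 and y = 0 → (3.5, 0)
  2x + 4y = 7 and x = 0 → (0, 1.75)

Evaluating z = x + y at each vertex:
  (0, 0): z = 0
  (3.5, 0): z = 3.5
  (0, 1.75): z = 1.75

The maximum is at (3.5, 0) with z = 3.5.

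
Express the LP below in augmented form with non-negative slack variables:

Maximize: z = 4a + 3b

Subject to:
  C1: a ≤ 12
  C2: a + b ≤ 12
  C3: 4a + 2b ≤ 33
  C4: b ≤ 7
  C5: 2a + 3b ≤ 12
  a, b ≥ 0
max z = 4a + 3b

s.t.
  a + s1 = 12
  a + b + s2 = 12
  4a + 2b + s3 = 33
  b + s4 = 7
  2a + 3b + s5 = 12
  a, b, s1, s2, s3, s4, s5 ≥ 0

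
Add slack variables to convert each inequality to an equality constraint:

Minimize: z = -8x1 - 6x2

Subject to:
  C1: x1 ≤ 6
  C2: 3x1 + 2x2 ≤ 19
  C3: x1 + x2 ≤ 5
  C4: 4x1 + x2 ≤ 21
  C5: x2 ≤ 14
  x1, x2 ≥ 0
min z = -8x1 - 6x2

s.t.
  x1 + s1 = 6
  3x1 + 2x2 + s2 = 19
  x1 + x2 + s3 = 5
  4x1 + x2 + s4 = 21
  x2 + s5 = 14
  x1, x2, s1, s2, s3, s4, s5 ≥ 0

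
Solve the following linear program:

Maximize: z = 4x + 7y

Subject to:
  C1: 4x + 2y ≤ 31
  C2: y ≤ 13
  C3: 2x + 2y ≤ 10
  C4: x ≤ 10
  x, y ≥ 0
Each vertex is the intersection of two constraint boundaries that also satisfies all remaining constraints:
  x = 0 and y = 0 → (0, 0)
  2x + 2y = 10 and y = 0 → (5, 0)
  2x + 2y = 10 and x = 0 → (0, 5)

Evaluating z = 4x + 7y at each vertex:
  (0, 0): z = 0
  (5, 0): z = 20
  (0, 5): z = 35

The maximum is at (0, 5) with z = 35.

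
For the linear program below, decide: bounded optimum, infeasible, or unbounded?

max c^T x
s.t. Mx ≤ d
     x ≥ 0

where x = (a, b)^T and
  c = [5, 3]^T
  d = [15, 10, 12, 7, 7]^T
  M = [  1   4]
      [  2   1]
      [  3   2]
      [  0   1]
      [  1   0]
The point (4, 0) satisfies every constraint, so the LP is feasible; the constraints give a ≤ 7 and b ≤ 7, which with a, b ≥ 0 keep the feasible region inside a bounded box. A feasible, bounded LP attains a finite optimum at a vertex.

Evaluating z = 5a + 3b at each vertex:
  (0, 0): z = 0
  (4, 0): z = 20
  (1.8, 3.3): z = 18.9
  (0, 3.75): z = 11.25

Bounded optimum: z* = 20 at (4, 0).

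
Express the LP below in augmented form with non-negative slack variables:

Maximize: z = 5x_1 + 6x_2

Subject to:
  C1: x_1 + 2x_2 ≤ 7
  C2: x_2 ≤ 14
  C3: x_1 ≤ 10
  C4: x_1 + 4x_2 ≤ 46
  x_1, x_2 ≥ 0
max z = 5x_1 + 6x_2

s.t.
  x_1 + 2x_2 + s1 = 7
  x_2 + s2 = 14
  x_1 + s3 = 10
  x_1 + 4x_2 + s4 = 46
  x_1, x_2, s1, s2, s3, s4 ≥ 0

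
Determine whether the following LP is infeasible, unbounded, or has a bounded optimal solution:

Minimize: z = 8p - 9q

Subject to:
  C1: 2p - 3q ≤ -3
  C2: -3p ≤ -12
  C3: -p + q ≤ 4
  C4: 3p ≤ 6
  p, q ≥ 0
C4 requires 3p ≤ 6, while C2 (-3p ≤ -12) is equivalent to 3p ≥ 12. Together they would need 12 ≤ 3p ≤ 6, which is impossible since 12 > 6. No point satisfies all constraints.

Infeasible: no point satisfies all constraints simultaneously.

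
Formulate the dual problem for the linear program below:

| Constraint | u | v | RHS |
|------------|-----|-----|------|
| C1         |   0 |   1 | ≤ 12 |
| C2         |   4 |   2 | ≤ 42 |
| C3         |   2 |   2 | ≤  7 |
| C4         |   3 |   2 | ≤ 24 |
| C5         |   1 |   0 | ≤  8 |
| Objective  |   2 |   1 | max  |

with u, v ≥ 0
Minimize: z = 12y1 + 42y2 + 7y3 + 24y4 + 8y5

Subject to:
  C1: -4y2 - 2y3 - 3y4 - y5 ≤ -2
  C2: -y1 - 2y2 - 2y3 - 2y4 ≤ -1
  y1, y2, y3, y4, y5 ≥ 0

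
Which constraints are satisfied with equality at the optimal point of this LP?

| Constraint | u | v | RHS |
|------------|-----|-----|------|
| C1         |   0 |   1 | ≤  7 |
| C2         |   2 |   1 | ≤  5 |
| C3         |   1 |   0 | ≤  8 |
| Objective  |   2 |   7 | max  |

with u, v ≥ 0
Optimal: u = 0, v = 5
Slack at optimum:
  C1: slack = 2
  C2: slack = 0 (binding)
  C3: slack = 8
  u ≥ 0: u = 0 (binding)
  v ≥ 0: v = 5
Binding constraints: C2, u ≥ 0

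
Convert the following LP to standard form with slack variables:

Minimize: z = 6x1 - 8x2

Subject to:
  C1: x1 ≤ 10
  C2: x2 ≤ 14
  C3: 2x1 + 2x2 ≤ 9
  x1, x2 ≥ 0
min z = 6x1 - 8x2

s.t.
  x1 + s1 = 10
  x2 + s2 = 14
  2x1 + 2x2 + s3 = 9
  x1, x2, s1, s2, s3 ≥ 0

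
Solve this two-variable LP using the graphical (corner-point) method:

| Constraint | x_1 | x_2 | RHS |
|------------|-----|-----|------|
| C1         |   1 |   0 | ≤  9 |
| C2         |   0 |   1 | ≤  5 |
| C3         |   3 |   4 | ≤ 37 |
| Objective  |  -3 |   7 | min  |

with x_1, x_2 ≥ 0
x_1 = 9, x_2 = 0, z = -27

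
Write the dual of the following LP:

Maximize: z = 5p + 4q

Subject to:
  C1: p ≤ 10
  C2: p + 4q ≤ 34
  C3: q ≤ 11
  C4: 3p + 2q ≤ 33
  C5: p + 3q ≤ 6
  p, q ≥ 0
Minimize: z = 10y1 + 34y2 + 11y3 + 33y4 + 6y5

Subject to:
  C1: -y1 - y2 - 3y4 - y5 ≤ -5
  C2: -4y2 - y3 - 2y4 - 3y5 ≤ -4
  y1, y2, y3, y4, y5 ≥ 0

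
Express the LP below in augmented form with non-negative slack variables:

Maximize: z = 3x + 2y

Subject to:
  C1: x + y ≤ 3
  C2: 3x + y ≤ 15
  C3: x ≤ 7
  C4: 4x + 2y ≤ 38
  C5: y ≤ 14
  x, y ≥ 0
max z = 3x + 2y

s.t.
  x + y + s1 = 3
  3x + y + s2 = 15
  x + s3 = 7
  4x + 2y + s4 = 38
  y + s5 = 14
  x, y, s1, s2, s3, s4, s5 ≥ 0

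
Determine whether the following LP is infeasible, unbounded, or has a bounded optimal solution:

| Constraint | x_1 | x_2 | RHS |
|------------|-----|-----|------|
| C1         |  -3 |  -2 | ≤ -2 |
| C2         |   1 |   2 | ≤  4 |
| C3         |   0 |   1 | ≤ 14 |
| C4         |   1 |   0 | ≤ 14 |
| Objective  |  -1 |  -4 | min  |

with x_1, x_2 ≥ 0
The point (0, 2) satisfies every constraint, so the LP is feasible; the constraints give x_1 ≤ 14 and x_2 ≤ 14, which with x_1, x_2 ≥ 0 keep the feasible region inside a bounded box. A feasible, bounded LP attains a finite optimum at a vertex.

Feasible with finite optimum z* = -8 at (0, 2).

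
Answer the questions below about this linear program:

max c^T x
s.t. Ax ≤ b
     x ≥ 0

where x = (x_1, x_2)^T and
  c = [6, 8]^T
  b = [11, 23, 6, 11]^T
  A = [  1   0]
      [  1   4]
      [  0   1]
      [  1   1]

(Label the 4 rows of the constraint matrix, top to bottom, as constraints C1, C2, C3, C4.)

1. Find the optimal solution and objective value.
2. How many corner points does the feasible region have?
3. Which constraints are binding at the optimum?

1. x_1 = 7, x_2 = 4, z = 74
2. 4
3. C2, C4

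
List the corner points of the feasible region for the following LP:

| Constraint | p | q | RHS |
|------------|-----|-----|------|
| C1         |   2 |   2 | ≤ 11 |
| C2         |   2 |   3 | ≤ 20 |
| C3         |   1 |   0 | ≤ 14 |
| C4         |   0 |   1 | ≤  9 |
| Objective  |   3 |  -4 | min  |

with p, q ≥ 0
Each vertex is the intersection of two constraint boundaries that also satisfies all remaining constraints:
  p = 0 and q = 0 → (0, 0)
  2p + 2q = 11 and q = 0 → (5.5, 0)
  2p + 2q = 11 and p = 0 → (0, 5.5)

Vertices: (0, 0), (5.5, 0), (0, 5.5)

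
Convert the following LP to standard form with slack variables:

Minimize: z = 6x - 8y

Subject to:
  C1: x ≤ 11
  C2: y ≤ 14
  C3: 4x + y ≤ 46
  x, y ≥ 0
min z = 6x - 8y

s.t.
  x + s1 = 11
  y + s2 = 14
  4x + y + s3 = 46
  x, y, s1, s2, s3 ≥ 0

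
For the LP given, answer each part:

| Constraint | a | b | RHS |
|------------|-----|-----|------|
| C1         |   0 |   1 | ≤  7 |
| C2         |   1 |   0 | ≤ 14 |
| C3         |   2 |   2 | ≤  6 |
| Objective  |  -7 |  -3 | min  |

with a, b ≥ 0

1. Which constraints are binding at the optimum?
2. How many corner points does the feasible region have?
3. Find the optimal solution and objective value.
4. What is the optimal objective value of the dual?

1. C3, b ≥ 0
2. 3
3. a = 3, b = 0, z = -21
4. -21 (by strong duality, equal to the primal optimum)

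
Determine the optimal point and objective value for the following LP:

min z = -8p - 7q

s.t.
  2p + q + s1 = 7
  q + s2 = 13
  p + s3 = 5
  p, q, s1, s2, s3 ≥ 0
Each vertex is the intersection of two constraint boundaries that also satisfies all remaining constraints:
  p = 0 and q = 0 → (0, 0)
  2p + q = 7 and q = 0 → (3.5, 0)
  2p + q = 7 and p = 0 → (0, 7)

Evaluating z = -8p - 7q at each vertex:
  (0, 0): z = 0
  (3.5, 0): z = -28
  (0, 7): z = -49

The minimum is at (0, 7) with z = -49.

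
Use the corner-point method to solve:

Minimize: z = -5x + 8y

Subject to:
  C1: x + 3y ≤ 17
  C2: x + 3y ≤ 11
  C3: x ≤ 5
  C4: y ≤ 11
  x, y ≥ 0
Each vertex is the intersection of two constraint boundaries that also satisfies all remaining constraints:
  x = 0 and y = 0 → (0, 0)
  x = 5 and y = 0 → (5, 0)
  x + 3y = 11 and x = 5 → (5, 2)
  x + 3y = 11 and x = 0 → (0, 3.667)

Evaluating z = -5x + 8y at each vertex:
  (0, 0): z = 0
  (5, 0): z = -25
  (5, 2): z = -9
  (0, 3.667): z = 29.33

The minimum is at (5, 0) with z = -25.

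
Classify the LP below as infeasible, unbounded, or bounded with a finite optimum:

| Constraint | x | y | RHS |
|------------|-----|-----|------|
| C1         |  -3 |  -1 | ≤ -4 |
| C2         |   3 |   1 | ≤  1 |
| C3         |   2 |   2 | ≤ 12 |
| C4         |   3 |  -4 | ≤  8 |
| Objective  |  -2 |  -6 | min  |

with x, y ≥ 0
C2 requires 3x + y ≤ 1, while C1 (-3x - y ≤ -4) is equivalent to 3x + y ≥ 4. Together they would need 4 ≤ 3x + y ≤ 1, which is impossible since 4 > 1. No point satisfies all constraints.

Infeasible: no point satisfies all constraints simultaneously.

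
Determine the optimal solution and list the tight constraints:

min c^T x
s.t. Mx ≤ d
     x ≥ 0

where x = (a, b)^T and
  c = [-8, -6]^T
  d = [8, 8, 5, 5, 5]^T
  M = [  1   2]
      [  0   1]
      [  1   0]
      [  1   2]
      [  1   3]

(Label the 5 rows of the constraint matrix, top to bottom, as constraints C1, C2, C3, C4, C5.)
Optimal: a = 5, b = 0
Binding: C3, C4, C5, b ≥ 0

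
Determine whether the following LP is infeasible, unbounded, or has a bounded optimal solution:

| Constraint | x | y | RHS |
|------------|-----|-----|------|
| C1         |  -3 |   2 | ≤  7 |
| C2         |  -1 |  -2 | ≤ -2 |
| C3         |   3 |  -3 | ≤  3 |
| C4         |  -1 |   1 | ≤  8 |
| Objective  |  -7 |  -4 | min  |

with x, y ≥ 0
Feasible point: (0, 1) satisfies every constraint, so the LP is feasible.
Direction d = (1, 1): for each constraint row a, a·d ≤ 0 —
  (-3)(1) + (2)(1) = -1 ≤ 0
  (-1)(1) + (-2)(1) = -3 ≤ 0
  (3)(1) + (-3)(1) = 0 ≤ 0
  (-1)(1) + (1)(1) = 0 ≤ 0
and d ≥ 0, so (0, 1) + t·d stays feasible for every t ≥ 0. Along this ray z = -7x - 4y changes by -11 per unit t, so z → −∞.

The LP is unbounded; z can be made arbitrarily small.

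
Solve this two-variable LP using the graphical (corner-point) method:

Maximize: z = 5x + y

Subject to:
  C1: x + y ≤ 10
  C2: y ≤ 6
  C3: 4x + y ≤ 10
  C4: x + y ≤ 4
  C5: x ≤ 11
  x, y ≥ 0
x = 2.5, y = 0, z = 12.5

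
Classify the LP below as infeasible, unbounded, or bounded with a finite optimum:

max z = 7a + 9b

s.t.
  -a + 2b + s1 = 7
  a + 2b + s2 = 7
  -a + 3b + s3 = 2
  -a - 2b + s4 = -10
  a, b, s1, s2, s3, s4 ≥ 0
The row a + 2b + s2 = 7 with s2 ≥ 0 requires a + 2b ≤ 7, while the row -a - 2b + s4 = -10 with s4 ≥ 0 is equivalent to a + 2b ≥ 10. Together they would need 10 ≤ a + 2b ≤ 7, which is impossible since 10 > 7. No point satisfies all constraints.

Infeasible: no point satisfies all constraints simultaneously.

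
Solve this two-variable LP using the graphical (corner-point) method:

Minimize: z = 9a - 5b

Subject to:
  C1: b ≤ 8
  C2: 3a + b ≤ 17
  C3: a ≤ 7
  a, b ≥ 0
a = 0, b = 8, z = -40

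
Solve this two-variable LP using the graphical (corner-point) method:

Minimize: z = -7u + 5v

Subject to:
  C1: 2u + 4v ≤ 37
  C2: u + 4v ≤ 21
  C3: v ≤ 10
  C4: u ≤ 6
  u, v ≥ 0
u = 6, v = 0, z = -42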